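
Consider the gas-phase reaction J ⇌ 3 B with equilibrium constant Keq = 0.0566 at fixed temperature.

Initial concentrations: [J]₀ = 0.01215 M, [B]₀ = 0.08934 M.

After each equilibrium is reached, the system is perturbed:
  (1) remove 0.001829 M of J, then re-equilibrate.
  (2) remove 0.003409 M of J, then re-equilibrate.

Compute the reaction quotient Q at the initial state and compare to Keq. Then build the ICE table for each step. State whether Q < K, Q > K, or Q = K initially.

Q₀ = 0.05869 vs Keq = 0.0566 ⇒ Q>K, reverse
Step 1:
                    J           B
  init        0.01215     0.08934
  Δ        1.9842e-04 -5.9526e-04
  eq          0.01235     0.08874
  solve Keq expr → x = -1.9842e-04; check Q = 0.0566
Then remove 0.001829 M of J.
Step 2:
                    J           B
  init        0.01052     0.08874
  Δ        8.2472e-04   -0.002474
  eq          0.01134     0.08627
  solve Keq expr → x = -8.2472e-04; check Q = 0.0566
Then remove 0.003409 M of J.
Step 3:
                    J           B
  init       0.007935     0.08627
  Δ          0.001609   -0.004828
  eq         0.009544     0.08144
  solve Keq expr → x = -0.001609; check Q = 0.0566

Q₀ = 0.05869; Q > K (proceeds reverse)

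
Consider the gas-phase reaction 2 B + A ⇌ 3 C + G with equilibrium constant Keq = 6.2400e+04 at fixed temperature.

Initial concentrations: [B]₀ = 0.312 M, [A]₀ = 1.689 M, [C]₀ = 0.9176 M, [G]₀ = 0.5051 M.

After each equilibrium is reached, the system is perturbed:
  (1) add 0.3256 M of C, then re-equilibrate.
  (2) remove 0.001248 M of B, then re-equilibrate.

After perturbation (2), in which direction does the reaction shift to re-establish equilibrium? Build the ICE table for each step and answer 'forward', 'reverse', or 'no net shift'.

Direction: reverse

Q₀ = 2.374 vs Keq = 6.2400e+04 ⇒ Q<K, forward
Step 1:
                   B          A          C          G
  Initial      0.312      1.689     0.9176     0.5051
  Change     -0.3078    -0.1539     0.4616     0.1539
  Equil     0.004248      1.535      1.379      0.659
  solve Keq expr → x = 0.1539; check Q = 6.2400e+04
Then add 0.3256 M of C.
Step 2:
                   B          A          C          G
  Initial   0.004248      1.535      1.705      0.659
  Change    0.001573 7.8645e-04  -0.002359 -7.8645e-04
  Equil     0.005821      1.536      1.702     0.6582
  solve Keq expr → x = -7.8645e-04; check Q = 6.2400e+04
Then remove 0.001248 M of B.
Step 3:
                   B          A          C          G
  Initial   0.004573      1.536      1.702     0.6582
  Change    0.001235 6.1731e-04  -0.001852 -6.1731e-04
  Equil     0.005808      1.537      1.701     0.6576
  solve Keq expr → x = -6.1731e-04; check Q = 6.2400e+04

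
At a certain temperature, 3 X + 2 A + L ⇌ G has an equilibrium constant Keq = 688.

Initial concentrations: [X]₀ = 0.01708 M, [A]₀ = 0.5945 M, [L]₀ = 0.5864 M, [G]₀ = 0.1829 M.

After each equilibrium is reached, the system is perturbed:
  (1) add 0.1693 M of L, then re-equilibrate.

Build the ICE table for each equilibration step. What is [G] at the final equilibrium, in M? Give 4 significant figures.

Q₀ = 1.7711e+05 vs Keq = 688 ⇒ Q>K, reverse
Step 1:
                   X          A          L          G
  init       0.01708     0.5945     0.5864     0.1829
  Δ          0.07899    0.05266    0.02633   -0.02633
  eq         0.09607     0.6472     0.6127     0.1566
  solve Keq expr → x = -0.02633; check Q = 688
Then add 0.1693 M of L.
Step 2:
                   X          A          L          G
  init       0.09607     0.6472      0.782     0.1566
  Δ        -0.006601  -0.004401    -0.0022     0.0022
  eq         0.08947     0.6428     0.7798     0.1588
  solve Keq expr → x = 0.0022; check Q = 688

[G]_eq = 0.1588 M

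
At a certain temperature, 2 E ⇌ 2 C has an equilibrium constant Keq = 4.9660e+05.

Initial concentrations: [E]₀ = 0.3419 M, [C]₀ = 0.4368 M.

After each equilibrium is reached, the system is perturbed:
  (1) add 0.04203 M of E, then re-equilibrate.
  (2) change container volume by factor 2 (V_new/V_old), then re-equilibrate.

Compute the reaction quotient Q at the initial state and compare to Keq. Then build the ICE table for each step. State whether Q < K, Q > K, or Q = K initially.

Q₀ = 1.632 vs Keq = 4.9660e+05 ⇒ Q<K, forward
Step 1:
                    E           C
  Initial      0.3419      0.4368
  Change      -0.3408      0.3408
  Equil      0.001103      0.7776
  solve Keq expr → x = 0.1704; check Q = 4.9660e+05
Then add 0.04203 M of E.
Step 2:
                    E           C
  Initial     0.04313      0.7776
  Change     -0.04197     0.04197
  Equil      0.001163      0.8196
  solve Keq expr → x = 0.02099; check Q = 4.9660e+05
Then change container volume by factor 2 (V_new/V_old).
Step 3:
                    E           C
  Initial  5.8150e-04      0.4098
  Change            0           0
  Equil    5.8150e-04      0.4098
  solve Keq expr → x = 0; check Q = 4.9660e+05

Q₀ = 1.632; Q < K (proceeds forward)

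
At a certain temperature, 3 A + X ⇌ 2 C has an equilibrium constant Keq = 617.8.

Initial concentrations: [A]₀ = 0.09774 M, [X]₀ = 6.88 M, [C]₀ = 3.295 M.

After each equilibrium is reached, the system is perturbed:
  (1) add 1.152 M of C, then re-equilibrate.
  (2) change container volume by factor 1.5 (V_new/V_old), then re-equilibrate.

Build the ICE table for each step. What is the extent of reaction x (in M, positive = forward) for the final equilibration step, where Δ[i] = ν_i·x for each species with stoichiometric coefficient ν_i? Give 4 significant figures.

x = -0.01114 M

Q₀ = 1690 vs Keq = 617.8 ⇒ Q>K, reverse
Step 1:
                    A           X           C
  Initial     0.09774        6.88       3.295
  Change      0.03817     0.01272    -0.02545
  Equil        0.1359       6.893        3.27
  solve Keq expr → x = -0.01272; check Q = 617.8
Then add 1.152 M of C.
Step 2:
                    A           X           C
  Initial      0.1359       6.893       4.422
  Change      0.02972    0.009906    -0.01981
  Equil        0.1656       6.903       4.402
  solve Keq expr → x = -0.009906; check Q = 617.8
Then change container volume by factor 1.5 (V_new/V_old).
Step 3:
                    A           X           C
  Initial      0.1104       4.602       2.934
  Change      0.03342     0.01114    -0.02228
  Equil        0.1438       4.613       2.912
  solve Keq expr → x = -0.01114; check Q = 617.8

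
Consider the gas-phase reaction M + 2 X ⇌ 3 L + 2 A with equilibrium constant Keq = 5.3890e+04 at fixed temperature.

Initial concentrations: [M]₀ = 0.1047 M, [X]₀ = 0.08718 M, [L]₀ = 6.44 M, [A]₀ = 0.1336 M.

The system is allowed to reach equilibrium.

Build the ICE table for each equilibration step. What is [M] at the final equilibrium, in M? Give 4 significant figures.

[M]_eq = 0.08305 M

Q₀ = 5991 vs Keq = 5.3890e+04 ⇒ Q<K, forward
Step 1:
                    M           X           L           A
  I            0.1047     0.08718        6.44      0.1336
  C          -0.02165    -0.04331     0.06496     0.04331
  E           0.08305     0.04387       6.505      0.1769
  solve Keq expr → x = 0.02165; check Q = 5.3890e+04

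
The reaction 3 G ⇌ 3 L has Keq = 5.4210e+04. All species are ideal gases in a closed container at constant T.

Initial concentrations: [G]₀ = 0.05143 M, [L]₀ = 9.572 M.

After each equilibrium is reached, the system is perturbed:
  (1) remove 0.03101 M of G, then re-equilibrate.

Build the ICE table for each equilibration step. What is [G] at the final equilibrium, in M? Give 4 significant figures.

Q₀ = 6.4470e+06 vs Keq = 5.4210e+04 ⇒ Q>K, reverse
Step 1:
                   G          L
  init       0.05143      9.572
  Δ           0.1963    -0.1963
  eq          0.2477      9.376
  solve Keq expr → x = -0.06543; check Q = 5.4210e+04
Then remove 0.03101 M of G.
Step 2:
                   G          L
  init        0.2167      9.376
  Δ          0.03021   -0.03021
  eq          0.2469      9.345
  solve Keq expr → x = -0.01007; check Q = 5.4210e+04

[G]_eq = 0.2469 M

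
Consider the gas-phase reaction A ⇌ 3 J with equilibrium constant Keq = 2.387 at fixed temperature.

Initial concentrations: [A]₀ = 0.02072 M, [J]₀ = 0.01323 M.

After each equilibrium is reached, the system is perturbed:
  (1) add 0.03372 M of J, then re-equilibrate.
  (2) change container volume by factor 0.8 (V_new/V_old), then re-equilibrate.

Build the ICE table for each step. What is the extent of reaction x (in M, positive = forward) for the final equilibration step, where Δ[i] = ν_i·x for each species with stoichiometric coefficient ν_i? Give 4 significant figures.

x = -3.4321e-04 M

Q₀ = 1.1176e-04 vs Keq = 2.387 ⇒ Q<K, forward
Step 1:
                  A         J
  I         0.02072   0.01323
  C        -0.02054   0.06163
  E       1.7577e-04   0.07486
  solve Keq expr → x = 0.02054; check Q = 2.387
Then add 0.03372 M of J.
Step 2:
                  A         J
  I       1.7577e-04    0.1086
  C       3.4535e-04 -0.001036
  E       5.2112e-04    0.1075
  solve Keq expr → x = -3.4535e-04; check Q = 2.387
Then change container volume by factor 0.8 (V_new/V_old).
Step 3:
                  A         J
  I       6.5140e-04    0.1344
  C       3.4321e-04  -0.00103
  E       9.9461e-04    0.1334
  solve Keq expr → x = -3.4321e-04; check Q = 2.387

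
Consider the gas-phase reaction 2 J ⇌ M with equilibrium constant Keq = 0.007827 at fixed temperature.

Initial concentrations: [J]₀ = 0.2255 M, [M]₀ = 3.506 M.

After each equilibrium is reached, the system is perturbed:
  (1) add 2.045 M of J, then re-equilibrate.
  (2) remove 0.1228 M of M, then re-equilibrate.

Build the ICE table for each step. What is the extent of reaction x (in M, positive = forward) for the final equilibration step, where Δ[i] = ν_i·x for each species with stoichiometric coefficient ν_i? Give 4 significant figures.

x = 0.09789 M

Q₀ = 68.95 vs Keq = 0.007827 ⇒ Q>K, reverse
Step 1:
                    J           M
  I            0.2255       3.506
  C             6.338      -3.169
  E             6.563      0.3372
  solve Keq expr → x = -3.169; check Q = 0.007827
Then add 2.045 M of J.
Step 2:
                    J           M
  I             8.608      0.3372
  C           -0.3844      0.1922
  E             8.224      0.5293
  solve Keq expr → x = 0.1922; check Q = 0.007827
Then remove 0.1228 M of M.
Step 3:
                    J           M
  I             8.224      0.4065
  C           -0.1958     0.09789
  E             8.028      0.5044
  solve Keq expr → x = 0.09789; check Q = 0.007827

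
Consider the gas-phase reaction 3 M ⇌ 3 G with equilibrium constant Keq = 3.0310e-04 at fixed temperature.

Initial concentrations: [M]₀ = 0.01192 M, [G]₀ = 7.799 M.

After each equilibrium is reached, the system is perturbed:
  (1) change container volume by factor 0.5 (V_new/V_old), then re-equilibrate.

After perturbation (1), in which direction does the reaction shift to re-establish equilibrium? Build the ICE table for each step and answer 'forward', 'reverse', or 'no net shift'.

Q₀ = 2.8008e+08 vs Keq = 3.0310e-04 ⇒ Q>K, reverse
Step 1:
                  M         G
  Initial   0.01192     7.799
  Change      7.307    -7.307
  Equil       7.319    0.4917
  solve Keq expr → x = -2.436; check Q = 3.0310e-04
Then change container volume by factor 0.5 (V_new/V_old).
Step 2:
                  M         G
  Initial     14.64    0.9833
  Change          0         0
  Equil       14.64    0.9833
  solve Keq expr → x = 0; check Q = 3.0310e-04

Direction: no net shift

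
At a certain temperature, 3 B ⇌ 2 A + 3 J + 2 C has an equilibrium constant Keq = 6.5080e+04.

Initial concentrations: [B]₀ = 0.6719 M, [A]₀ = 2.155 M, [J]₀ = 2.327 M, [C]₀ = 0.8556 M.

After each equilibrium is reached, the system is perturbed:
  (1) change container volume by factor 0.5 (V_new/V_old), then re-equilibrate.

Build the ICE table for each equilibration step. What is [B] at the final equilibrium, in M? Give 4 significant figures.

Q₀ = 141.2 vs Keq = 6.5080e+04 ⇒ Q<K, forward
Step 1:
                  B         A         J         C
  init       0.6719     2.155     2.327    0.8556
  Δ         -0.5239    0.3493    0.5239    0.3493
  eq          0.148     2.504     2.851     1.205
  solve Keq expr → x = 0.1746; check Q = 6.5080e+04
Then change container volume by factor 0.5 (V_new/V_old).
Step 2:
                  B         A         J         C
  init        0.296     5.009     5.702      2.41
  Δ          0.3405    -0.227   -0.3405    -0.227
  eq         0.6365     4.782     5.361     2.183
  solve Keq expr → x = -0.1135; check Q = 6.5080e+04

[B]_eq = 0.6365 M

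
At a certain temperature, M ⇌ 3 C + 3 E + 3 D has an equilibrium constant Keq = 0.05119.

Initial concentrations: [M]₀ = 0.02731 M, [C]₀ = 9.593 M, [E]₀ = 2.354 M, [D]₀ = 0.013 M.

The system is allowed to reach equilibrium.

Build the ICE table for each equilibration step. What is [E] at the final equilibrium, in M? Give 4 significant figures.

Q₀ = 0.9264 vs Keq = 0.05119 ⇒ Q>K, reverse
Step 1:
                   M          C          E          D
  I          0.02731      9.593      2.354      0.013
  C         0.002624  -0.007873  -0.007873  -0.007873
  E          0.02993      9.585      2.346   0.005127
  solve Keq expr → x = -0.002624; check Q = 0.05119

[E]_eq = 2.346 M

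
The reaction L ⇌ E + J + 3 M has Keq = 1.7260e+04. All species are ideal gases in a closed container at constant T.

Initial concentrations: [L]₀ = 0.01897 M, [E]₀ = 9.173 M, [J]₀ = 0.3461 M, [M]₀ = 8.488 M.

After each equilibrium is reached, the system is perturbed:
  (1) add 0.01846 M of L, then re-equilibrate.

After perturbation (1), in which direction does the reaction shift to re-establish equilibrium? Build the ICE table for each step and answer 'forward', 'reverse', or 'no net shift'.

Q₀ = 1.0234e+05 vs Keq = 1.7260e+04 ⇒ Q>K, reverse
Step 1:
                    L           E           J           M
  Initial     0.01897       9.173      0.3461       8.488
  Change      0.06545    -0.06545    -0.06545     -0.1964
  Equil       0.08442       9.108      0.2806       8.292
  solve Keq expr → x = -0.06545; check Q = 1.7260e+04
Then add 0.01846 M of L.
Step 2:
                    L           E           J           M
  Initial      0.1029       9.108      0.2806       8.292
  Change     -0.01312     0.01312     0.01312     0.03936
  Equil       0.08976       9.121      0.2938       8.331
  solve Keq expr → x = 0.01312; check Q = 1.7260e+04

Direction: forward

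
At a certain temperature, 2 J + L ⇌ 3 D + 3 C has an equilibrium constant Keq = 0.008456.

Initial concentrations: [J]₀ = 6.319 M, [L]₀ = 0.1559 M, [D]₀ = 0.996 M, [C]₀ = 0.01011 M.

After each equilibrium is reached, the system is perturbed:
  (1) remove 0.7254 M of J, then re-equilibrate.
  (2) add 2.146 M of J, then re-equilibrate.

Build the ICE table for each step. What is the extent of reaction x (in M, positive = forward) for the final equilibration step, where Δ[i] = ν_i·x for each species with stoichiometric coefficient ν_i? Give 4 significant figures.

x = 0.01153 M

Q₀ = 1.6402e-07 vs Keq = 0.008456 ⇒ Q<K, forward
Step 1:
                   J          L          D          C
  init         6.319     0.1559      0.996    0.01011
  Δ          -0.1533   -0.07664     0.2299     0.2299
  eq           6.166    0.07926      1.226       0.24
  solve Keq expr → x = 0.07664; check Q = 0.008456
Then remove 0.7254 M of J.
Step 2:
                   J          L          D          C
  init          5.44    0.07926      1.226       0.24
  Δ         0.008496   0.004248   -0.01274   -0.01274
  eq           5.449    0.08351      1.213     0.2273
  solve Keq expr → x = -0.004248; check Q = 0.008456
Then add 2.146 M of J.
Step 3:
                   J          L          D          C
  init         7.595    0.08351      1.213     0.2273
  Δ         -0.02307   -0.01153     0.0346     0.0346
  eq           7.572    0.07198      1.248     0.2619
  solve Keq expr → x = 0.01153; check Q = 0.008456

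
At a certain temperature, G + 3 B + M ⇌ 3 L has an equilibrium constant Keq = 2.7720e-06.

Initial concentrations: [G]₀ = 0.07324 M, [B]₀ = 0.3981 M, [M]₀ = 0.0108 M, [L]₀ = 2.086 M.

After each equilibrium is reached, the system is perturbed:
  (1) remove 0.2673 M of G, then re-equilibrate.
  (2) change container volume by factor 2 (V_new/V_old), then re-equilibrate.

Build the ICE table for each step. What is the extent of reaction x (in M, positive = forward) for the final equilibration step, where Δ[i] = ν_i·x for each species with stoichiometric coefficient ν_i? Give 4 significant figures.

Q₀ = 1.8188e+05 vs Keq = 2.7720e-06 ⇒ Q>K, reverse
Step 1:
                  G         B         M         L
  Initial   0.07324    0.3981    0.0108     2.086
  Change      0.686     2.058     0.686    -2.058
  Equil      0.7593     2.456    0.6968   0.02791
  solve Keq expr → x = -0.686; check Q = 2.7720e-06
Then remove 0.2673 M of G.
Step 2:
                  G         B         M         L
  Initial     0.492     2.456    0.6968   0.02791
  Change   0.001229  0.003688  0.001229 -0.003688
  Equil      0.4932      2.46    0.6981   0.02422
  solve Keq expr → x = -0.001229; check Q = 2.7720e-06
Then change container volume by factor 2 (V_new/V_old).
Step 3:
                  G         B         M         L
  Initial    0.2466      1.23     0.349   0.01211
  Change   0.001476  0.004427  0.001476 -0.004427
  Equil      0.2481     1.234    0.3505  0.007682
  solve Keq expr → x = -0.001476; check Q = 2.7720e-06

x = -0.001476 M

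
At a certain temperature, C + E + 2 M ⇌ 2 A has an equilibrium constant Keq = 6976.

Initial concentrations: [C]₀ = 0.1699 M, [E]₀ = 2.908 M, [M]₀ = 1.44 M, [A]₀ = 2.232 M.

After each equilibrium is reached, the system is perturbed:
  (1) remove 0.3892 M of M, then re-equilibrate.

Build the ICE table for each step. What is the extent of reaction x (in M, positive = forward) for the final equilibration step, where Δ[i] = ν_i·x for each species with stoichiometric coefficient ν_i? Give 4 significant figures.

x = -3.9585e-04 M

Q₀ = 4.863 vs Keq = 6976 ⇒ Q<K, forward
Step 1:
                  C         E         M         A
  Initial    0.1699     2.908      1.44     2.232
  Change    -0.1696   -0.1696   -0.3392    0.3392
  Equil   2.8562e-04     2.738     1.101     2.571
  solve Keq expr → x = 0.1696; check Q = 6976
Then remove 0.3892 M of M.
Step 2:
                  C         E         M         A
  Initial 2.8562e-04     2.738    0.7116     2.571
  Change  3.9585e-04 3.9585e-04 7.9171e-04 -7.9171e-04
  Equil   6.8147e-04     2.739    0.7124      2.57
  solve Keq expr → x = -3.9585e-04; check Q = 6976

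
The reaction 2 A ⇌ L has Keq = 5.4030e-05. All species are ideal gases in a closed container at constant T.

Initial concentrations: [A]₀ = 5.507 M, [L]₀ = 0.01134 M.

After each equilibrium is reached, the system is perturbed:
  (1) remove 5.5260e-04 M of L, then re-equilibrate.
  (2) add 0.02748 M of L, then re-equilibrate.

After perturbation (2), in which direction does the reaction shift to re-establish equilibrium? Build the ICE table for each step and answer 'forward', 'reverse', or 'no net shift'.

Q₀ = 3.7392e-04 vs Keq = 5.4030e-05 ⇒ Q>K, reverse
Step 1:
                  A         L
  init        5.507   0.01134
  Δ         0.01938  -0.00969
  eq          5.526   0.00165
  solve Keq expr → x = -0.00969; check Q = 5.4030e-05
Then remove 5.5260e-04 M of L.
Step 2:
                  A         L
  init        5.526  0.001098
  Δ       -0.001104 5.5194e-04
  eq          5.525  0.001649
  solve Keq expr → x = 5.5194e-04; check Q = 5.4030e-05
Then add 0.02748 M of L.
Step 3:
                  A         L
  init        5.525   0.02913
  Δ         0.05489  -0.02745
  eq           5.58  0.001682
  solve Keq expr → x = -0.02745; check Q = 5.4030e-05

Direction: reverse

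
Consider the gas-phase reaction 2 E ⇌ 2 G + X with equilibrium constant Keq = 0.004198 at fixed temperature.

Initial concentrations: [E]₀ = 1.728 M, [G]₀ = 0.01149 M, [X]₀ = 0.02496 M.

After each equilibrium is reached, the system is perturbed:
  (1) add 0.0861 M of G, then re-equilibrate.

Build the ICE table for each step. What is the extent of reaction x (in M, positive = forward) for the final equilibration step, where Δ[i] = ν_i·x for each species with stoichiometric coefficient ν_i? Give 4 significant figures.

Q₀ = 1.1036e-06 vs Keq = 0.004198 ⇒ Q<K, forward
Step 1:
                  E         G         X
  init        1.728   0.01149   0.02496
  Δ         -0.2411    0.2411    0.1205
  eq          1.487    0.2526    0.1455
  solve Keq expr → x = 0.1205; check Q = 0.004198
Then add 0.0861 M of G.
Step 2:
                  E         G         X
  init        1.487    0.3387    0.1455
  Δ         0.05101  -0.05101   -0.0255
  eq          1.538    0.2877      0.12
  solve Keq expr → x = -0.0255; check Q = 0.004198

x = -0.0255 M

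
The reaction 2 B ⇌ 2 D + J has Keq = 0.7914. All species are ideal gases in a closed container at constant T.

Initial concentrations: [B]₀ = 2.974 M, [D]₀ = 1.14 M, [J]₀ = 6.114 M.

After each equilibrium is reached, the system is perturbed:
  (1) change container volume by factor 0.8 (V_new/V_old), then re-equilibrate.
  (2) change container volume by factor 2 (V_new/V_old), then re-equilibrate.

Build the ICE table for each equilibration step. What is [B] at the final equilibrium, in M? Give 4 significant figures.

[B]_eq = 1.77 M

Q₀ = 0.8984 vs Keq = 0.7914 ⇒ Q>K, reverse
Step 1:
                   B          D          J
  Initial      2.974       1.14      6.114
  Change     0.04986   -0.04986   -0.02493
  Equil        3.024       1.09      6.089
  solve Keq expr → x = -0.02493; check Q = 0.7914
Then change container volume by factor 0.8 (V_new/V_old).
Step 2:
                   B          D          J
  Initial       3.78      1.363      7.611
  Change      0.1055    -0.1055   -0.05274
  Equil        3.885      1.257      7.559
  solve Keq expr → x = -0.05274; check Q = 0.7914
Then change container volume by factor 2 (V_new/V_old).
Step 3:
                   B          D          J
  Initial      1.943     0.6286      3.779
  Change     -0.1724     0.1724     0.0862
  Equil         1.77      0.801      3.865
  solve Keq expr → x = 0.0862; check Q = 0.7914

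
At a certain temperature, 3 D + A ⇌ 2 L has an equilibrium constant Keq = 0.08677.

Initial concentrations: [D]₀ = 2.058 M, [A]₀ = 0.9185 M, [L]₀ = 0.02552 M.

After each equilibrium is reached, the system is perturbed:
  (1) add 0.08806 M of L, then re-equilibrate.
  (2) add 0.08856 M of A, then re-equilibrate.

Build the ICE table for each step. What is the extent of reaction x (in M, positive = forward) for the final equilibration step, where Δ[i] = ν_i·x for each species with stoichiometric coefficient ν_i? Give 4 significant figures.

x = 0.007304 M

Q₀ = 8.1348e-05 vs Keq = 0.08677 ⇒ Q<K, forward
Step 1:
                    D           A           L
  init          2.058      0.9185     0.02552
  Δ           -0.6115     -0.2038      0.4077
  eq            1.446      0.7147      0.4332
  solve Keq expr → x = 0.2038; check Q = 0.08677
Then add 0.08806 M of L.
Step 2:
                    D           A           L
  init          1.446      0.7147      0.5213
  Δ           0.07164     0.02388    -0.04776
  eq            1.518      0.7385      0.4735
  solve Keq expr → x = -0.02388; check Q = 0.08677
Then add 0.08856 M of A.
Step 3:
                    D           A           L
  init          1.518      0.8271      0.4735
  Δ          -0.02191   -0.007304     0.01461
  eq            1.496      0.8198      0.4881
  solve Keq expr → x = 0.007304; check Q = 0.08677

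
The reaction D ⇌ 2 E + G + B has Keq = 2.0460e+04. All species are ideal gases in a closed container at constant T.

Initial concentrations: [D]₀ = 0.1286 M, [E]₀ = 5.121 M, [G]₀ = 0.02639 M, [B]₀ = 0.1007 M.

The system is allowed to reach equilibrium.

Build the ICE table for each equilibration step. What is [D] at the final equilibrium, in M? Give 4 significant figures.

Q₀ = 0.5419 vs Keq = 2.0460e+04 ⇒ Q<K, forward
Step 1:
                  D         E         G         B
  init       0.1286     5.121   0.02639    0.1007
  Δ         -0.1285    0.2571    0.1285    0.1285
  eq      5.0214e-05     5.378    0.1549    0.2292
  solve Keq expr → x = 0.1285; check Q = 2.0460e+04

[D]_eq = 5.0214e-05 M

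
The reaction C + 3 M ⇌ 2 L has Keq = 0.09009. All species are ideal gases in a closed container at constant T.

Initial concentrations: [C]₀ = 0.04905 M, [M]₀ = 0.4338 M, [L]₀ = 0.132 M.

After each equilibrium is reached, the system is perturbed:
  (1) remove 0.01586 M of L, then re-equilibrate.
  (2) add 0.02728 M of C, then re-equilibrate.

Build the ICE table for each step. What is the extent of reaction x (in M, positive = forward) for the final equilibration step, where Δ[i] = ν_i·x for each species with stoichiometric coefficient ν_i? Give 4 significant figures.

Q₀ = 4.352 vs Keq = 0.09009 ⇒ Q>K, reverse
Step 1:
                   C          M          L
  I          0.04905     0.4338      0.132
  C            0.046      0.138   -0.09199
  E          0.09505     0.5718    0.04001
  solve Keq expr → x = -0.046; check Q = 0.09009
Then remove 0.01586 M of L.
Step 2:
                   C          M          L
  I          0.09505     0.5718    0.02415
  C        -0.006304   -0.01891    0.01261
  E          0.08874     0.5529    0.03676
  solve Keq expr → x = 0.006304; check Q = 0.09009
Then add 0.02728 M of C.
Step 3:
                   C          M          L
  I            0.116     0.5529    0.03676
  C        -0.002092  -0.006276   0.004184
  E           0.1139     0.5466    0.04094
  solve Keq expr → x = 0.002092; check Q = 0.09009

x = 0.002092 M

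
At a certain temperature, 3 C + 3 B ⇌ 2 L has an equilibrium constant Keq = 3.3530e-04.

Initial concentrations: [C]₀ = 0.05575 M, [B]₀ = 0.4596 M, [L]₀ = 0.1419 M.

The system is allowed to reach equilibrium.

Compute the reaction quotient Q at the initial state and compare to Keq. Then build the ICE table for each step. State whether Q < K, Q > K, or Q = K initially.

Q₀ = 1197; Q > K (proceeds reverse)

Q₀ = 1197 vs Keq = 3.3530e-04 ⇒ Q>K, reverse
Step 1:
                   C          B          L
  I          0.05575     0.4596     0.1419
  C           0.2108     0.2108    -0.1405
  E           0.2665     0.6704   0.001383
  solve Keq expr → x = -0.07026; check Q = 3.3530e-04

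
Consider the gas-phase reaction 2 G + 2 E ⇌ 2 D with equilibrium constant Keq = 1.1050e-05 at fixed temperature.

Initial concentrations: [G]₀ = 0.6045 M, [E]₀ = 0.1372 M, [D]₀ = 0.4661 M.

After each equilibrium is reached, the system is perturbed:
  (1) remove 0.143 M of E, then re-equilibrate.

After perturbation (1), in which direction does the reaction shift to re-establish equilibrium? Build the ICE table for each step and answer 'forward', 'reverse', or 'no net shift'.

Direction: reverse

Q₀ = 31.58 vs Keq = 1.1050e-05 ⇒ Q>K, reverse
Step 1:
                  G         E         D
  Initial    0.6045    0.1372    0.4661
  Change      0.464     0.464    -0.464
  Equil       1.068    0.6012  0.002135
  solve Keq expr → x = -0.232; check Q = 1.1050e-05
Then remove 0.143 M of E.
Step 2:
                  G         E         D
  Initial     1.068    0.4582  0.002135
  Change  5.0533e-04 5.0533e-04 -5.0533e-04
  Equil       1.069    0.4587   0.00163
  solve Keq expr → x = -2.5267e-04; check Q = 1.1050e-05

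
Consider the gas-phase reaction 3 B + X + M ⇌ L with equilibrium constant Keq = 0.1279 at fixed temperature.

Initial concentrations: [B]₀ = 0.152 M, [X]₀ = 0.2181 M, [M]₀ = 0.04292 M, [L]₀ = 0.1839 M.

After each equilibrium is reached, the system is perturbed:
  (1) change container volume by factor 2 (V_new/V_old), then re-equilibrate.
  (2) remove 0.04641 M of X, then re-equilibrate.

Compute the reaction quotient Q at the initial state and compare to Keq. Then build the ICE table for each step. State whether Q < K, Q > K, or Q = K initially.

Q₀ = 5594 vs Keq = 0.1279 ⇒ Q>K, reverse
Step 1:
                    B           X           M           L
  I             0.152      0.2181     0.04292      0.1839
  C            0.5404      0.1801      0.1801     -0.1801
  E            0.6924      0.3982       0.223    0.003771
  solve Keq expr → x = -0.1801; check Q = 0.1279
Then change container volume by factor 2 (V_new/V_old).
Step 2:
                    B           X           M           L
  I            0.3462      0.1991      0.1115    0.001885
  C          0.005277    0.001759    0.001759   -0.001759
  E            0.3515      0.2009      0.1133  1.2637e-04
  solve Keq expr → x = -0.001759; check Q = 0.1279
Then remove 0.04641 M of X.
Step 3:
                    B           X           M           L
  I            0.3515      0.1545      0.1133  1.2637e-04
  C        8.7240e-05  2.9080e-05  2.9080e-05 -2.9080e-05
  E            0.3516      0.1545      0.1133  9.7286e-05
  solve Keq expr → x = -2.9080e-05; check Q = 0.1279

Q₀ = 5594; Q > K (proceeds reverse)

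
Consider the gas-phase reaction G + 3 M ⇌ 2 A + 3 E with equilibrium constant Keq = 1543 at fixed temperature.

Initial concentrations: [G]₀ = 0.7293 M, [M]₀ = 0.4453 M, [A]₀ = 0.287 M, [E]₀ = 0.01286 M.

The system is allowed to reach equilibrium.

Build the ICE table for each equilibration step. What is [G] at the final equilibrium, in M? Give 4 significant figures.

Q₀ = 2.7203e-06 vs Keq = 1543 ⇒ Q<K, forward
Step 1:
                   G          M          A          E
  I           0.7293     0.4453      0.287    0.01286
  C          -0.1384    -0.4152     0.2768     0.4152
  E           0.5909    0.03012     0.5638      0.428
  solve Keq expr → x = 0.1384; check Q = 1543

[G]_eq = 0.5909 M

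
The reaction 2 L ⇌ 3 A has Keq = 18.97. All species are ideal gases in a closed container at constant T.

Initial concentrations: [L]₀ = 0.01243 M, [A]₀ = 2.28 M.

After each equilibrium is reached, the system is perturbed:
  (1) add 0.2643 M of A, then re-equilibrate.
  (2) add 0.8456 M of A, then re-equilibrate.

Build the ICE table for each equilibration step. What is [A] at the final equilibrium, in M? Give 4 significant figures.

[A]_eq = 2.248 M

Q₀ = 7.6712e+04 vs Keq = 18.97 ⇒ Q>K, reverse
Step 1:
                   L          A
  Initial    0.01243       2.28
  Change      0.4527     -0.679
  Equil       0.4651      1.601
  solve Keq expr → x = -0.2263; check Q = 18.97
Then add 0.2643 M of A.
Step 2:
                   L          A
  Initial     0.4651      1.865
  Change     0.07066     -0.106
  Equil       0.5358      1.759
  solve Keq expr → x = -0.03533; check Q = 18.97
Then add 0.8456 M of A.
Step 3:
                   L          A
  Initial     0.5358      2.605
  Change       0.238     -0.357
  Equil       0.7738      2.248
  solve Keq expr → x = -0.119; check Q = 18.97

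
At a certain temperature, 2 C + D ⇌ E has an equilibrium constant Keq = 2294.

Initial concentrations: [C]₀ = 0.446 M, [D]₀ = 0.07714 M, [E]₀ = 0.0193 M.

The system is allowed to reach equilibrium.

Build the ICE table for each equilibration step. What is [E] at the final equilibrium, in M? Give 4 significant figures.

Q₀ = 1.258 vs Keq = 2294 ⇒ Q<K, forward
Step 1:
                    C           D           E
  Initial       0.446     0.07714      0.0193
  Change      -0.1533    -0.07665     0.07665
  Equil        0.2927  4.8823e-04     0.09595
  solve Keq expr → x = 0.07665; check Q = 2294

[E]_eq = 0.09595 M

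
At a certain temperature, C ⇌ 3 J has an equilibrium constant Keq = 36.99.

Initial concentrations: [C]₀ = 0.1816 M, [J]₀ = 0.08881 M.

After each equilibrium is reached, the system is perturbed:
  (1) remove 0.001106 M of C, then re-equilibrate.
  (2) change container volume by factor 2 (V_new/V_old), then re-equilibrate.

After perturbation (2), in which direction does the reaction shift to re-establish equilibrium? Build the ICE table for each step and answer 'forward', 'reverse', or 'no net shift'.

Q₀ = 0.003857 vs Keq = 36.99 ⇒ Q<K, forward
Step 1:
                    C           J
  init         0.1816     0.08881
  Δ           -0.1753       0.526
  eq         0.006281      0.6148
  solve Keq expr → x = 0.1753; check Q = 36.99
Then remove 0.001106 M of C.
Step 2:
                    C           J
  init       0.005175      0.6148
  Δ          0.001013    -0.00304
  eq         0.006189      0.6117
  solve Keq expr → x = -0.001013; check Q = 36.99
Then change container volume by factor 2 (V_new/V_old).
Step 3:
                    C           J
  init       0.003094      0.3059
  Δ         -0.002268    0.006804
  eq       8.2635e-04      0.3127
  solve Keq expr → x = 0.002268; check Q = 36.99

Direction: forward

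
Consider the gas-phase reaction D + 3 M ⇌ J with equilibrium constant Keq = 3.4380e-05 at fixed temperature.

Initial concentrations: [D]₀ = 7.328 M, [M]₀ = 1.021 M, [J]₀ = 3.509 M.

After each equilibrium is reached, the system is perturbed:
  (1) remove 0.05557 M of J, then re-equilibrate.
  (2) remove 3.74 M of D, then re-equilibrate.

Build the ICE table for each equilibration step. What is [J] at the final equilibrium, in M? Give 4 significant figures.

[J]_eq = 0.2739 M

Q₀ = 0.4499 vs Keq = 3.4380e-05 ⇒ Q>K, reverse
Step 1:
                    D           M           J
  init          7.328       1.021       3.509
  Δ             3.111       9.332      -3.111
  eq            10.44       10.35      0.3983
  solve Keq expr → x = -3.111; check Q = 3.4380e-05
Then remove 0.05557 M of J.
Step 2:
                    D           M           J
  init          10.44       10.35      0.3427
  Δ           -0.0403     -0.1209      0.0403
  eq             10.4       10.23       0.383
  solve Keq expr → x = 0.0403; check Q = 3.4380e-05
Then remove 3.74 M of D.
Step 3:
                    D           M           J
  init          6.658       10.23       0.383
  Δ            0.1091      0.3272     -0.1091
  eq            6.767       10.56      0.2739
  solve Keq expr → x = -0.1091; check Q = 3.4380e-05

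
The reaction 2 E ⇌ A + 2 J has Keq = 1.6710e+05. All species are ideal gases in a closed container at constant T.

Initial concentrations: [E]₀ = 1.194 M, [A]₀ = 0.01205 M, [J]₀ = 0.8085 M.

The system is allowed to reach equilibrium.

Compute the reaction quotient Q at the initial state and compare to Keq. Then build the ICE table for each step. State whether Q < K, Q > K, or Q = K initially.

Q₀ = 0.005525; Q < K (proceeds forward)

Q₀ = 0.005525 vs Keq = 1.6710e+05 ⇒ Q<K, forward
Step 1:
                  E         A         J
  Initial     1.194   0.01205    0.8085
  Change      -1.19    0.5951      1.19
  Equil     0.00381    0.6071     1.999
  solve Keq expr → x = 0.5951; check Q = 1.6710e+05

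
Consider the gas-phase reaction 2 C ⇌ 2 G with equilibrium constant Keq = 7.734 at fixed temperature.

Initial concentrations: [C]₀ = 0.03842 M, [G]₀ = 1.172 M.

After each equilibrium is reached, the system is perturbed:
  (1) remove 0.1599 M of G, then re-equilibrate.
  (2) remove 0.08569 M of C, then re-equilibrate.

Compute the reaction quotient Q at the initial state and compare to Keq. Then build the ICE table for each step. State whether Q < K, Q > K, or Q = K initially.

Q₀ = 930.6; Q > K (proceeds reverse)

Q₀ = 930.6 vs Keq = 7.734 ⇒ Q>K, reverse
Step 1:
                    C           G
  Initial     0.03842       1.172
  Change       0.2817     -0.2817
  Equil        0.3201      0.8903
  solve Keq expr → x = -0.1409; check Q = 7.734
Then remove 0.1599 M of G.
Step 2:
                    C           G
  Initial      0.3201      0.7304
  Change     -0.04229     0.04229
  Equil        0.2778      0.7727
  solve Keq expr → x = 0.02115; check Q = 7.734
Then remove 0.08569 M of C.
Step 3:
                    C           G
  Initial      0.1922      0.7727
  Change      0.06303    -0.06303
  Equil        0.2552      0.7097
  solve Keq expr → x = -0.03151; check Q = 7.734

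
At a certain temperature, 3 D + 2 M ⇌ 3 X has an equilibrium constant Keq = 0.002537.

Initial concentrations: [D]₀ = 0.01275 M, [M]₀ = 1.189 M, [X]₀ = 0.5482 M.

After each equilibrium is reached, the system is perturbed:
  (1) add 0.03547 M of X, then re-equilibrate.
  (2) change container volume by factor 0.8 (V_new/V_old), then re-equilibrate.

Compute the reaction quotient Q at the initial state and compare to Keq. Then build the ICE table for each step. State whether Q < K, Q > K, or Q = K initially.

Q₀ = 5.6224e+04; Q > K (proceeds reverse)

Q₀ = 5.6224e+04 vs Keq = 0.002537 ⇒ Q>K, reverse
Step 1:
                   D          M          X
  Initial    0.01275      1.189     0.5482
  Change      0.4632     0.3088    -0.4632
  Equil        0.476      1.498    0.08498
  solve Keq expr → x = -0.1544; check Q = 0.002537
Then add 0.03547 M of X.
Step 2:
                   D          M          X
  Initial      0.476      1.498     0.1205
  Change     0.02943    0.01962   -0.02943
  Equil       0.5054      1.517    0.09102
  solve Keq expr → x = -0.00981; check Q = 0.002537
Then change container volume by factor 0.8 (V_new/V_old).
Step 3:
                   D          M          X
  Initial     0.6317      1.897     0.1138
  Change    -0.01473  -0.009818    0.01473
  Equil        0.617      1.887     0.1285
  solve Keq expr → x = 0.004909; check Q = 0.002537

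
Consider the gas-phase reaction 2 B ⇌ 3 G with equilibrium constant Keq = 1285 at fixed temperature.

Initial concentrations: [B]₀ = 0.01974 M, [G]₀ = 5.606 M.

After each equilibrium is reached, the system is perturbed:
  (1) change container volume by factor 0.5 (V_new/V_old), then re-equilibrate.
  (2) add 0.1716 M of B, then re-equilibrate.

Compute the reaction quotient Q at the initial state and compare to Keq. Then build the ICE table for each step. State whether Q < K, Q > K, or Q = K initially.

Q₀ = 4.5213e+05 vs Keq = 1285 ⇒ Q>K, reverse
Step 1:
                  B         G
  Initial   0.01974     5.606
  Change      0.306    -0.459
  Equil      0.3257     5.147
  solve Keq expr → x = -0.153; check Q = 1285
Then change container volume by factor 0.5 (V_new/V_old).
Step 2:
                  B         G
  Initial    0.6515     10.29
  Change     0.2249   -0.3374
  Equil      0.8764     9.957
  solve Keq expr → x = -0.1125; check Q = 1285
Then add 0.1716 M of B.
Step 3:
                  B         G
  Initial     1.048     9.957
  Change    -0.1431    0.2147
  Equil      0.9049     10.17
  solve Keq expr → x = 0.07155; check Q = 1285

Q₀ = 4.5213e+05; Q > K (proceeds reverse)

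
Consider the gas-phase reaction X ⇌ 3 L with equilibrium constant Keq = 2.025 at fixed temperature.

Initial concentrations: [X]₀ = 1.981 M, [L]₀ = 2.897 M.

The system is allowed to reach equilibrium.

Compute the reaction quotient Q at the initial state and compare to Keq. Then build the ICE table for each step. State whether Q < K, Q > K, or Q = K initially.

Q₀ = 12.27; Q > K (proceeds reverse)

Q₀ = 12.27 vs Keq = 2.025 ⇒ Q>K, reverse
Step 1:
                    X           L
  I             1.981       2.897
  C            0.4024      -1.207
  E             2.383        1.69
  solve Keq expr → x = -0.4024; check Q = 2.025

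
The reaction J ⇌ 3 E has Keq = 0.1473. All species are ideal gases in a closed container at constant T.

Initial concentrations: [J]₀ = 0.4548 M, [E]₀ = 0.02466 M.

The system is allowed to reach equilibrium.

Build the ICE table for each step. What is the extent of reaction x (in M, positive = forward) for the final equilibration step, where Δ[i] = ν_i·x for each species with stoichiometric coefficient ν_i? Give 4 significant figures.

x = 0.1147 M

Q₀ = 3.2973e-05 vs Keq = 0.1473 ⇒ Q<K, forward
Step 1:
                  J         E
  init       0.4548   0.02466
  Δ         -0.1147     0.344
  eq         0.3401    0.3687
  solve Keq expr → x = 0.1147; check Q = 0.1473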